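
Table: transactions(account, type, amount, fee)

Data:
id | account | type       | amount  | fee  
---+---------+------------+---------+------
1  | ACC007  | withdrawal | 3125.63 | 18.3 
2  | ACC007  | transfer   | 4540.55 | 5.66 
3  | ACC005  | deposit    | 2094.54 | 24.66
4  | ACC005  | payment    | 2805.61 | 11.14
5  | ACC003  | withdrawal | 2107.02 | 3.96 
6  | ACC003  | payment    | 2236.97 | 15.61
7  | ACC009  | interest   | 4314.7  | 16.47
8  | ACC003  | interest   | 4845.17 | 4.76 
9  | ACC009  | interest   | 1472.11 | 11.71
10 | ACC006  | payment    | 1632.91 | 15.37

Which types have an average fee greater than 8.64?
SELECT type, AVG(fee)
FROM transactions
GROUP BY type
HAVING AVG(fee) > 8.64

Result:
  deposit: avg=24.66
  interest: avg=10.98
  payment: avg=14.04
  withdrawal: avg=11.13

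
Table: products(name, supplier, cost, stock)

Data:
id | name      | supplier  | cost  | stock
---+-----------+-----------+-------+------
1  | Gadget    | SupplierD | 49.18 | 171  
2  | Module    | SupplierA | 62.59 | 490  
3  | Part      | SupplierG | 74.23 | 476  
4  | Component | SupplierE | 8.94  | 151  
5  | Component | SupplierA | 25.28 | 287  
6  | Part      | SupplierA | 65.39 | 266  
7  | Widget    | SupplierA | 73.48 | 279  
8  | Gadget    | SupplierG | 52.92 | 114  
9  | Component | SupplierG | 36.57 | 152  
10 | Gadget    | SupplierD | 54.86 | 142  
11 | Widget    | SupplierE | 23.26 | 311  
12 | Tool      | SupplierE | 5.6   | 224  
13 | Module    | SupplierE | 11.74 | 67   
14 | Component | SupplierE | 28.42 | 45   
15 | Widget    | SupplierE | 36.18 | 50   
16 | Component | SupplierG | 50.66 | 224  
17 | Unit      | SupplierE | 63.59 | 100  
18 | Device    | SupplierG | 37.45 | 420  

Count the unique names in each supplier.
SELECT supplier, COUNT(DISTINCT name)
FROM products
GROUP BY supplier

Result:
  SupplierA: 4 distinct
  SupplierD: 1 distinct
  SupplierE: 5 distinct
  SupplierG: 4 distinct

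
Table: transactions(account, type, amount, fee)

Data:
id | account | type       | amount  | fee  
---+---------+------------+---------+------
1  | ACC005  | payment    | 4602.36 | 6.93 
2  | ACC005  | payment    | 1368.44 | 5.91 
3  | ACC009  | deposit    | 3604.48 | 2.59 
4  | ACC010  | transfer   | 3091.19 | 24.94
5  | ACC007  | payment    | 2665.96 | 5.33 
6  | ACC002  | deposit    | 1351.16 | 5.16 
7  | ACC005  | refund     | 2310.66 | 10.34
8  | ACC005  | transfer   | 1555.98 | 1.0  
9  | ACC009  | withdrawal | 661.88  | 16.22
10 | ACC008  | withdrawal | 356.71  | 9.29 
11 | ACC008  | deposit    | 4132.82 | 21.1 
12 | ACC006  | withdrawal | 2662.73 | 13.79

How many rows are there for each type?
SELECT type, COUNT(*) as count
FROM transactions
GROUP BY type

Result:
  deposit: 3
  payment: 3
  refund: 1
  transfer: 2
  withdrawal: 3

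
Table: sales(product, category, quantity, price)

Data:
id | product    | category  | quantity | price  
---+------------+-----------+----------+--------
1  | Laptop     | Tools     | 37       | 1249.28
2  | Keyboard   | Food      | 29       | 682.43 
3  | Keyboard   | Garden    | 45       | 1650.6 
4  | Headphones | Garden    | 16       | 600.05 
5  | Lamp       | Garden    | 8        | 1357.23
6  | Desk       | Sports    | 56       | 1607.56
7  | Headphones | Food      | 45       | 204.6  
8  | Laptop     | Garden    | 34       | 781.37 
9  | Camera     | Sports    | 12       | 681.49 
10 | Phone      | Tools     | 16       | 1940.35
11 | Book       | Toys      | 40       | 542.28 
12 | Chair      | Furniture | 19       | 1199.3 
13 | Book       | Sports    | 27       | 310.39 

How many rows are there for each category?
SELECT category, COUNT(*) as count
FROM sales
GROUP BY category

Result:
  Food: 2
  Furniture: 1
  Garden: 4
  Sports: 3
  Tools: 2
  Toys: 1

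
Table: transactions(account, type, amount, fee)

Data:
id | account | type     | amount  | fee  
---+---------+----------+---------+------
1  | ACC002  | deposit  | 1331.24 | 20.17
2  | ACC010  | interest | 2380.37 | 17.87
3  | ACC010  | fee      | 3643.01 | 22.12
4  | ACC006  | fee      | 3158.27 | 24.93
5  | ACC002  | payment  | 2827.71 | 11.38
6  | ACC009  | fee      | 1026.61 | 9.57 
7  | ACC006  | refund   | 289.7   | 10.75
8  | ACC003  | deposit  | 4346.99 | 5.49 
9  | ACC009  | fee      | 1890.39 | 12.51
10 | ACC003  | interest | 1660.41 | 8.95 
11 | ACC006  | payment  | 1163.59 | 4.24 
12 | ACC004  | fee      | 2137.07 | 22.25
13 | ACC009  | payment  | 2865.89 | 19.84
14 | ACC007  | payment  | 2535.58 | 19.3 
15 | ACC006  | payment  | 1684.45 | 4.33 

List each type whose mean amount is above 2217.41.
SELECT type, AVG(amount)
FROM transactions
GROUP BY type
HAVING AVG(amount) > 2217.41

Result:
  deposit: avg=2839.12
  fee: avg=2371.07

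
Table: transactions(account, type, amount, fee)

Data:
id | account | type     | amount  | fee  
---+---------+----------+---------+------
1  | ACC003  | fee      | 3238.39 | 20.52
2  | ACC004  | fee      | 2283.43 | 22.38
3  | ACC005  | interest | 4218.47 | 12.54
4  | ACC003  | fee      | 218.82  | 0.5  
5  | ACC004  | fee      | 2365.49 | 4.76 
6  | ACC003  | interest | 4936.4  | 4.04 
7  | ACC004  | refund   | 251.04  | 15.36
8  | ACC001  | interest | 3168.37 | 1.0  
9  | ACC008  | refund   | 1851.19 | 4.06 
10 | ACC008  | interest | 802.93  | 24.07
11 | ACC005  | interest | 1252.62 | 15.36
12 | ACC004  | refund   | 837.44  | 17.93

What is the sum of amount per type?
SELECT type, SUM(amount) as result
FROM transactions
GROUP BY type

Result:
  fee: 8106.13
  interest: 14378.79
  refund: 2939.67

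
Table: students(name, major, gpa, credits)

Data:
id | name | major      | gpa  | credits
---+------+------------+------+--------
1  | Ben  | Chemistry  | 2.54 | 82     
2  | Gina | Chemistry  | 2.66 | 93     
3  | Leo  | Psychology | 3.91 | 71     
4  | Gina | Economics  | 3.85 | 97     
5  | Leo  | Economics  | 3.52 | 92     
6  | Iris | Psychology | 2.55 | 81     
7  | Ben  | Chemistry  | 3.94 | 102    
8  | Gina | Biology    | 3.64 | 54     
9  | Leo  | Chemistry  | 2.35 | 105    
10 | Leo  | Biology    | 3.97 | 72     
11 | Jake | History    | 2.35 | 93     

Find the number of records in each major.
SELECT major, COUNT(*) as count
FROM students
GROUP BY major

Result:
  Biology: 2
  Chemistry: 4
  Economics: 2
  History: 1
  Psychology: 2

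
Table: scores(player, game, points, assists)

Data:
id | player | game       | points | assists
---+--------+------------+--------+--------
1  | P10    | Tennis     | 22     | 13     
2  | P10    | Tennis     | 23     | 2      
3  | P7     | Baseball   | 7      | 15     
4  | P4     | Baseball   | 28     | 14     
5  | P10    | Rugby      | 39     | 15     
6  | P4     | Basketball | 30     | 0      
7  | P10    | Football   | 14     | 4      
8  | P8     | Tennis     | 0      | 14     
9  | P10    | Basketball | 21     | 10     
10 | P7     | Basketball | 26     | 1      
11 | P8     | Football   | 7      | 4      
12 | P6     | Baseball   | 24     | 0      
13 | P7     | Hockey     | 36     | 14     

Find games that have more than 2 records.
SELECT game, COUNT(*) as cnt
FROM scores
GROUP BY game
HAVING COUNT(*) > 2

Result:
  Baseball: 3
  Basketball: 3
  Tennis: 3

Note: HAVING filters groups after aggregation, WHERE filters rows before.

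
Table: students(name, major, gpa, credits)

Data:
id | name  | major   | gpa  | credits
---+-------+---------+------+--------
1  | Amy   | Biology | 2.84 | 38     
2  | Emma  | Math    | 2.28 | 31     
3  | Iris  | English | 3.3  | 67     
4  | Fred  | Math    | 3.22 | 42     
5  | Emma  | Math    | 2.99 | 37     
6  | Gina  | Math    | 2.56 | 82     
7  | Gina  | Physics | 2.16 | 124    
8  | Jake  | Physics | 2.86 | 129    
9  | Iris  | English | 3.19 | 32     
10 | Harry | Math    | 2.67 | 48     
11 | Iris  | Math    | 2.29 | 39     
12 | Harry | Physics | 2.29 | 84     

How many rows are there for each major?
SELECT major, COUNT(*) as count
FROM students
GROUP BY major

Result:
  Biology: 1
  English: 2
  Math: 6
  Physics: 3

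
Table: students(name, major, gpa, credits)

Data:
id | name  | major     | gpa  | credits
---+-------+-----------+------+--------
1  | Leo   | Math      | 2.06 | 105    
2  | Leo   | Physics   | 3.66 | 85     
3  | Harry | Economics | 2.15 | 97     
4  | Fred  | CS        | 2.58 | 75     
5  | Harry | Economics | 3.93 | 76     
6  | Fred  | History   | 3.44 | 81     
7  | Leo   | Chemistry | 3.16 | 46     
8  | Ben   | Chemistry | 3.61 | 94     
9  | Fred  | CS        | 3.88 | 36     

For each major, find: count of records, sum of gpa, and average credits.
SELECT major,
       COUNT(*) as cnt,
       SUM(gpa) as total_gpa,
       AVG(credits) as avg_credits
FROM students
GROUP BY major

Result:
  CS: 2 records, 6.46 total gpa, 55.50 avg credits
  Chemistry: 2 records, 6.77 total gpa, 70.00 avg credits
  Economics: 2 records, 6.08 total gpa, 86.50 avg credits
  History: 1 records, 3.44 total gpa, 81.00 avg credits
  Math: 1 records, 2.06 total gpa, 105.00 avg credits
  Physics: 1 records, 3.66 total gpa, 85.00 avg credits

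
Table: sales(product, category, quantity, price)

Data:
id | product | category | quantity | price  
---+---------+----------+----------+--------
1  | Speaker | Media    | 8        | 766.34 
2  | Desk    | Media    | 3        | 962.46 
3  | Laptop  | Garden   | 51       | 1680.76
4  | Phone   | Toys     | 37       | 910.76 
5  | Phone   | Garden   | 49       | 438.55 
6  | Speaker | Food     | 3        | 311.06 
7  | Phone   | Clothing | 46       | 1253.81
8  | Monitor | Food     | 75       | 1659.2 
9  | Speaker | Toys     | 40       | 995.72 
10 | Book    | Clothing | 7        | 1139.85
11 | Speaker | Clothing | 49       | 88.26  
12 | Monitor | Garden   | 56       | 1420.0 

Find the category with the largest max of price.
SELECT category, MAX(price) as val
FROM sales
GROUP BY category
ORDER BY val DESC
LIMIT 1

Result: Garden with max(price) = 1680.76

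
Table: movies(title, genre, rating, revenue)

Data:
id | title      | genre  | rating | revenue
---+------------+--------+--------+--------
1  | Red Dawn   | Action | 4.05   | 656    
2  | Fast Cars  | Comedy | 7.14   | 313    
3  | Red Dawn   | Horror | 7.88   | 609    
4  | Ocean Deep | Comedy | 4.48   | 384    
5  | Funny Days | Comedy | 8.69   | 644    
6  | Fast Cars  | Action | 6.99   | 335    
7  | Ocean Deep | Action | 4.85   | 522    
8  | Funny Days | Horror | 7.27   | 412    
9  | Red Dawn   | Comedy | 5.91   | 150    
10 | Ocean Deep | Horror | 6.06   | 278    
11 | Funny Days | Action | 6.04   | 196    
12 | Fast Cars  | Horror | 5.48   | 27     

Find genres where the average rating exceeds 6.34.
SELECT genre, AVG(rating)
FROM movies
GROUP BY genre
HAVING AVG(rating) > 6.34

Result:
  Comedy: avg=6.56
  Horror: avg=6.67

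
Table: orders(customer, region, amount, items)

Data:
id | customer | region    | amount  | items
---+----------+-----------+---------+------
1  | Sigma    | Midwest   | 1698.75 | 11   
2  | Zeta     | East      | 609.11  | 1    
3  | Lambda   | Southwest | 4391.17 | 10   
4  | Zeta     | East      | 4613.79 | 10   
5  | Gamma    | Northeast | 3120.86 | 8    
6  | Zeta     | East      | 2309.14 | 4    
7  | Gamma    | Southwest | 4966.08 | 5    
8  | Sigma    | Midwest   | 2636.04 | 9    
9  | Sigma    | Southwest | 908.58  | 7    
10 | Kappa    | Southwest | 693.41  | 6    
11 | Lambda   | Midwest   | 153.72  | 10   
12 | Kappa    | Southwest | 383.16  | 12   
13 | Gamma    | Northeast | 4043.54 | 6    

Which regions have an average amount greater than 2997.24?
SELECT region, AVG(amount)
FROM orders
GROUP BY region
HAVING AVG(amount) > 2997.24

Result:
  Northeast: avg=3582.20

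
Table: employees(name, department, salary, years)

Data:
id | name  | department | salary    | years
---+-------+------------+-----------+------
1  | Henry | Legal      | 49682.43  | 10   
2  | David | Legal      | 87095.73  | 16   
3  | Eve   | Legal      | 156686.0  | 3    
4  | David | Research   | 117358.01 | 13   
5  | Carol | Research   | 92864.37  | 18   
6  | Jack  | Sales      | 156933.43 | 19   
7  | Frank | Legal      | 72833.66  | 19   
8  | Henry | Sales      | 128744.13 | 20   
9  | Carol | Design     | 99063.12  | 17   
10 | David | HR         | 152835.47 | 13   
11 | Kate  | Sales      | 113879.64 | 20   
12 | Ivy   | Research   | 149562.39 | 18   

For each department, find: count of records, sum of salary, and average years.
SELECT department,
       COUNT(*) as cnt,
       SUM(salary) as total_salary,
       AVG(years) as avg_years
FROM employees
GROUP BY department

Result:
  Design: 1 records, 99063.12 total salary, 17.00 avg years
  HR: 1 records, 152835.47 total salary, 13.00 avg years
  Legal: 4 records, 366297.82 total salary, 12.00 avg years
  Research: 3 records, 359784.77 total salary, 16.33 avg years
  Sales: 3 records, 399557.20 total salary, 19.67 avg years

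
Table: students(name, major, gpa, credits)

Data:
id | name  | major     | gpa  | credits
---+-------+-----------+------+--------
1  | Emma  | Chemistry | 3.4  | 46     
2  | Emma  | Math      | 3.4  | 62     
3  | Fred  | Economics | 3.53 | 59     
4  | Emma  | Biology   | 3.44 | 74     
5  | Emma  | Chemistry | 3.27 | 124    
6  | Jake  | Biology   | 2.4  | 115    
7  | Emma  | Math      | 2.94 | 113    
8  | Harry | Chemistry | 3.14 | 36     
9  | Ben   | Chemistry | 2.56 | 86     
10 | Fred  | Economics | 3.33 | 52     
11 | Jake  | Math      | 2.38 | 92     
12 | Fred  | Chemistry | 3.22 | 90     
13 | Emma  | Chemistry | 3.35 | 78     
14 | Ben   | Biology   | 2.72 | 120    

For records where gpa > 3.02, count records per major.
SELECT major, COUNT(*)
FROM students
WHERE gpa > 3.02
GROUP BY major

Note: WHERE filters rows before grouping.

Result:
  Biology: 1
  Chemistry: 5
  Economics: 2
  Math: 1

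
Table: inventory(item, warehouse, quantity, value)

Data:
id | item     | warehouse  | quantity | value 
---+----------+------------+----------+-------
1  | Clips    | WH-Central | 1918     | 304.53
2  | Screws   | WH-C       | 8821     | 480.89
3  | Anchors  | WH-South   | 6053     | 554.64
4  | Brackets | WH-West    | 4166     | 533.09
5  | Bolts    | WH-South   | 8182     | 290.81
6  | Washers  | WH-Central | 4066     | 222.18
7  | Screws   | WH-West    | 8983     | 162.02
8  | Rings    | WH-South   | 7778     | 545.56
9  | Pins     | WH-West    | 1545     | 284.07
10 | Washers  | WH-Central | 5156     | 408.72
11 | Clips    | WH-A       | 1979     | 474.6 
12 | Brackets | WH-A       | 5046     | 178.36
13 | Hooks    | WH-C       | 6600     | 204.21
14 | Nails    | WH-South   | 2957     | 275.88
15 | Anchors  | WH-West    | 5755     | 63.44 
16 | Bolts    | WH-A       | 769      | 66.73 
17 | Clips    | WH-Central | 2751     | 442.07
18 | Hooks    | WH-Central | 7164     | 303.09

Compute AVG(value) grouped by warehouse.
SELECT warehouse, AVG(value) as result
FROM inventory
GROUP BY warehouse

Result:
  WH-A: 239.90
  WH-C: 342.55
  WH-Central: 336.12
  WH-South: 416.72
  WH-West: 260.66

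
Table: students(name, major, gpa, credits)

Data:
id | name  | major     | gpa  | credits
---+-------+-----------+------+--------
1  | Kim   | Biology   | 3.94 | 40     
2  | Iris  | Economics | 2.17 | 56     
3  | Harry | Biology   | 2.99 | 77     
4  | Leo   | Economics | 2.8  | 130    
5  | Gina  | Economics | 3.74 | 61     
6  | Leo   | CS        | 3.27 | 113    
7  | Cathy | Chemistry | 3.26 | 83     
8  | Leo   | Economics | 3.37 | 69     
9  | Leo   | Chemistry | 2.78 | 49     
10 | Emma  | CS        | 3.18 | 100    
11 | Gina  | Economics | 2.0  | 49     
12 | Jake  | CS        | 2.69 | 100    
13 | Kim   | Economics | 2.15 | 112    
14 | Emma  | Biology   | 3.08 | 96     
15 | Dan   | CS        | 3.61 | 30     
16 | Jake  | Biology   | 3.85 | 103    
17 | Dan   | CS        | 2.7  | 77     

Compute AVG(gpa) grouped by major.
SELECT major, AVG(gpa) as result
FROM students
GROUP BY major

Result:
  Biology: 3.47
  CS: 3.09
  Chemistry: 3.02
  Economics: 2.71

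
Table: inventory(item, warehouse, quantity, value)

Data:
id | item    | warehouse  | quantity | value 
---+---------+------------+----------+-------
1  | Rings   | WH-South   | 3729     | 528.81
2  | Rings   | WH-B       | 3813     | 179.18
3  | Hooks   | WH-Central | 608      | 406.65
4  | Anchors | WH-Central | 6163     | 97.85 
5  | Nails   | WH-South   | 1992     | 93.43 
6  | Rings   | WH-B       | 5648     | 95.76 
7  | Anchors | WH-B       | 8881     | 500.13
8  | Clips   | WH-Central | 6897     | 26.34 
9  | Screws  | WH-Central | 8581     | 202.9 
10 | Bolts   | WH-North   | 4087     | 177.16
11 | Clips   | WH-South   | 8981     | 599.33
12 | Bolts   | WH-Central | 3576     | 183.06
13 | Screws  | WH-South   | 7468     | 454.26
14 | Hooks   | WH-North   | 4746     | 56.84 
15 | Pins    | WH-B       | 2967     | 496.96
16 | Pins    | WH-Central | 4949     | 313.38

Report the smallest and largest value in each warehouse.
SELECT warehouse, MIN(value), MAX(value)
FROM inventory
GROUP BY warehouse

Result:
  WH-B: min=95.76, max=500.13
  WH-Central: min=26.34, max=406.65
  WH-North: min=56.84, max=177.16
  WH-South: min=93.43, max=599.33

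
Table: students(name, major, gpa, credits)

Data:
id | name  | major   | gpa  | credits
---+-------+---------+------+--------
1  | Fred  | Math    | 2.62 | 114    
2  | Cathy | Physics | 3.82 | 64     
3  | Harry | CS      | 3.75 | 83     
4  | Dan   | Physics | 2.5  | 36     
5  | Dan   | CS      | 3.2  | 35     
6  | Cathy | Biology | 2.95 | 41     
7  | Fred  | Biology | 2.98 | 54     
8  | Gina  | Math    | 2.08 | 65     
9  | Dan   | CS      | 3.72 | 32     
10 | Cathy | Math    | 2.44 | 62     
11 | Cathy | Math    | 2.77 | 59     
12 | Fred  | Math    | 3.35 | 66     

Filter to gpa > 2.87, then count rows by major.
SELECT major, COUNT(*)
FROM students
WHERE gpa > 2.87
GROUP BY major

Note: WHERE filters rows before grouping.

Result:
  Biology: 2
  CS: 3
  Math: 1
  Physics: 1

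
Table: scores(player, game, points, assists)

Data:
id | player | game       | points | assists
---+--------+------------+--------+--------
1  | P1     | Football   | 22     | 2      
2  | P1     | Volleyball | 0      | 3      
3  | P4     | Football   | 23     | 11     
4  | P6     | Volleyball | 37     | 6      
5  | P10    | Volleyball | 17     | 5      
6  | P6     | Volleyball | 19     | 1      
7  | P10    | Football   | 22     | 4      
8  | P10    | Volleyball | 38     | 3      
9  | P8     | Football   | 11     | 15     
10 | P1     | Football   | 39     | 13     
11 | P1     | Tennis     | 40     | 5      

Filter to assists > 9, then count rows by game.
SELECT game, COUNT(*)
FROM scores
WHERE assists > 9
GROUP BY game

Note: WHERE filters rows before grouping.

Result:
  Football: 3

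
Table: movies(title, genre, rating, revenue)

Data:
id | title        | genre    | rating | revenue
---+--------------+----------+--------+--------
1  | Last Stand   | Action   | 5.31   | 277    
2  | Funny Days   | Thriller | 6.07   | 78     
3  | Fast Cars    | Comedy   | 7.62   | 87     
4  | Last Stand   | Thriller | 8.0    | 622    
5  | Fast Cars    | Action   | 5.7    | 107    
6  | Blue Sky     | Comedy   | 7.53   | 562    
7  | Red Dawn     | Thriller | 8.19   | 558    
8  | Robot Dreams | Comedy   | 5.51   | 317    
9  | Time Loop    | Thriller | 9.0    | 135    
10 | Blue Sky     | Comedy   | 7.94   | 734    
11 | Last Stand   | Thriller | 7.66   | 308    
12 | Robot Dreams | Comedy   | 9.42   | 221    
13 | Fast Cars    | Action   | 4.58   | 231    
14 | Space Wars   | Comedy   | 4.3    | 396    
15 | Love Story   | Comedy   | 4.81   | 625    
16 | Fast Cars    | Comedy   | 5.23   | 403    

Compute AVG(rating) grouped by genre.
SELECT genre, AVG(rating) as result
FROM movies
GROUP BY genre

Result:
  Action: 5.20
  Comedy: 6.55
  Thriller: 7.78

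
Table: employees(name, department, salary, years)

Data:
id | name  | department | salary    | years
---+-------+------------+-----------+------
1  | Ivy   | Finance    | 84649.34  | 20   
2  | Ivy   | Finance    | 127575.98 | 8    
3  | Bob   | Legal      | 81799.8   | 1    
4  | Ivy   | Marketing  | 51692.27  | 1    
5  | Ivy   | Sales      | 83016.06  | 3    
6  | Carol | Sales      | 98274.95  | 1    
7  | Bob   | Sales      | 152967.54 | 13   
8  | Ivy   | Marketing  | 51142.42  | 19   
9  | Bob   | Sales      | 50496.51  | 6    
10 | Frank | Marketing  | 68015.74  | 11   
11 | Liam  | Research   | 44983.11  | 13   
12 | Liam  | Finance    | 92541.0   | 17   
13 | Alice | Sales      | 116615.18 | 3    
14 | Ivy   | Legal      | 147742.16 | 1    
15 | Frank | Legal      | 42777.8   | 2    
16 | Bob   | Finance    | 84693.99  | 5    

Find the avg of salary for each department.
SELECT department, AVG(salary) as result
FROM employees
GROUP BY department

Result:
  Finance: 97365.08
  Legal: 90773.25
  Marketing: 56950.14
  Research: 44983.11
  Sales: 100274.05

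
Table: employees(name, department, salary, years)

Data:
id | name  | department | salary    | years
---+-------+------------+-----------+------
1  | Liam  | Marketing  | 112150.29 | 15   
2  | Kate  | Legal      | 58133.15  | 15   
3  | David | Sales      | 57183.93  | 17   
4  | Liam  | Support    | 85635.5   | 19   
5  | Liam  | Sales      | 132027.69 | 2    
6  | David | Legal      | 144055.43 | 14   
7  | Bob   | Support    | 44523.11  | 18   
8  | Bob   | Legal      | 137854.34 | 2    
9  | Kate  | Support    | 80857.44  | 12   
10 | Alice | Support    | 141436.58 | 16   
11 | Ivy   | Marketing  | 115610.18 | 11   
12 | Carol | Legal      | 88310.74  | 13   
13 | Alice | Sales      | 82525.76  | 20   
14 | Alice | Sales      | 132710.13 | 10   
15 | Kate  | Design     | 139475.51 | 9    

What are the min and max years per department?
SELECT department, MIN(years), MAX(years)
FROM employees
GROUP BY department

Result:
  Design: min=9, max=9
  Legal: min=2, max=15
  Marketing: min=11, max=15
  Sales: min=2, max=20
  Support: min=12, max=19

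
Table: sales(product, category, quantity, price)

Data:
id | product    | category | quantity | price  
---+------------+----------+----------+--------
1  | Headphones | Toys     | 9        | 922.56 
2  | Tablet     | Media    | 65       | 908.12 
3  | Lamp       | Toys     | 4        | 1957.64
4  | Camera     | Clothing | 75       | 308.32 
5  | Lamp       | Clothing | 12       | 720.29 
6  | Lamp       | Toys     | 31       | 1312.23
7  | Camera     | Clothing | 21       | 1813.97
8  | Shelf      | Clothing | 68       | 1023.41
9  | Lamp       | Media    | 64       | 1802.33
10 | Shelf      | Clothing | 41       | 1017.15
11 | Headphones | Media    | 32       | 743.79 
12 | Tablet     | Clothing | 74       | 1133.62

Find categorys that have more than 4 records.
SELECT category, COUNT(*) as cnt
FROM sales
GROUP BY category
HAVING COUNT(*) > 4

Result:
  Clothing: 6

Note: HAVING filters groups after aggregation, WHERE filters rows before.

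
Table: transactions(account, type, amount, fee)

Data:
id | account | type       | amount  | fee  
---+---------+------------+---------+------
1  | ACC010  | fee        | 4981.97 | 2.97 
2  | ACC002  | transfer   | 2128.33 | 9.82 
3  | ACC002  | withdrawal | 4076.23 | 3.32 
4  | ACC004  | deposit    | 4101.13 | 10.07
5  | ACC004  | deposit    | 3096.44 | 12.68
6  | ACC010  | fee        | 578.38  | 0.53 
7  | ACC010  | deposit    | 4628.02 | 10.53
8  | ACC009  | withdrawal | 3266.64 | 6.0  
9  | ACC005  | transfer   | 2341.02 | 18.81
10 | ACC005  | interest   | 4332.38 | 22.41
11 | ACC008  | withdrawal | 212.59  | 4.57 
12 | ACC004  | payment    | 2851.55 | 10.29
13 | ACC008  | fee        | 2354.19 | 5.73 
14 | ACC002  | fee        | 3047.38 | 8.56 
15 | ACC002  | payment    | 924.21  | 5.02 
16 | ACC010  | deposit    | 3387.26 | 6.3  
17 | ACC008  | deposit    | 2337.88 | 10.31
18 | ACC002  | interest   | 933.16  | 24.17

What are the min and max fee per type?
SELECT type, MIN(fee), MAX(fee)
FROM transactions
GROUP BY type

Result:
  deposit: min=6.30, max=12.68
  fee: min=0.53, max=8.56
  interest: min=22.41, max=24.17
  payment: min=5.02, max=10.29
  transfer: min=9.82, max=18.81
  withdrawal: min=3.32, max=6.00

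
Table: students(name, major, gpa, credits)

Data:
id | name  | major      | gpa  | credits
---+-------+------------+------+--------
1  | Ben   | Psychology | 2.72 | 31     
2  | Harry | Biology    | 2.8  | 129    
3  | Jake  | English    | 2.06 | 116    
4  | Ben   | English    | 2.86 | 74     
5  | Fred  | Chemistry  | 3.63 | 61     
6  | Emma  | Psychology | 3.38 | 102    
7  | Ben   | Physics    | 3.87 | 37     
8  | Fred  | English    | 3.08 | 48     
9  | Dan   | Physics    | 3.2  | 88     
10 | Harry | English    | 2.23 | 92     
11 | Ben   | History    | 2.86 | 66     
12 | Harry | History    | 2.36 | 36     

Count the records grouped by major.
SELECT major, COUNT(*) as count
FROM students
GROUP BY major

Result:
  Biology: 1
  Chemistry: 1
  English: 4
  History: 2
  Physics: 2
  Psychology: 2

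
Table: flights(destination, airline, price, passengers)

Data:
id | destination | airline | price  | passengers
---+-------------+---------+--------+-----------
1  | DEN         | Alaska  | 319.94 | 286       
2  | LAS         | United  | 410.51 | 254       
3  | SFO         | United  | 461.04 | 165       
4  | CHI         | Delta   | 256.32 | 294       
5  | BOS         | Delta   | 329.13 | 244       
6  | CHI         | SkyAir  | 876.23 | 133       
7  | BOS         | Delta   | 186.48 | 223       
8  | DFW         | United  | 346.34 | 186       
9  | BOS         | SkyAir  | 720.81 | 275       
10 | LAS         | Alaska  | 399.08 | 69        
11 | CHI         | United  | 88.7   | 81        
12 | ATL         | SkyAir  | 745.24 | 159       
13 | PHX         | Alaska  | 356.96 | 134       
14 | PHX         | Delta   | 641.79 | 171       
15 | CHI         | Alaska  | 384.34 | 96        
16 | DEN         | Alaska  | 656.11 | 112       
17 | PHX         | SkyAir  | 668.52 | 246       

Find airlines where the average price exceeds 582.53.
SELECT airline, AVG(price)
FROM flights
GROUP BY airline
HAVING AVG(price) > 582.53

Result:
  SkyAir: avg=752.70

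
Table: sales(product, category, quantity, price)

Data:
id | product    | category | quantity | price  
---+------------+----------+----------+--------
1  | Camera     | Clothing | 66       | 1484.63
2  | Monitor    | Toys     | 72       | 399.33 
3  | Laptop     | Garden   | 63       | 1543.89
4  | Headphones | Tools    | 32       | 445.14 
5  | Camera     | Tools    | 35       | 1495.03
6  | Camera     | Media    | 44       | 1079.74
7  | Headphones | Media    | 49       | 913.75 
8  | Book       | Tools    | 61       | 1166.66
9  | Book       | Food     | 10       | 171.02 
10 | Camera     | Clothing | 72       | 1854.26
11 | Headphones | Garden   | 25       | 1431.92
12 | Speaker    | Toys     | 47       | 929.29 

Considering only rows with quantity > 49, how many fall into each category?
SELECT category, COUNT(*)
FROM sales
WHERE quantity > 49
GROUP BY category

Note: WHERE filters rows before grouping.

Result:
  Clothing: 2
  Garden: 1
  Tools: 1
  Toys: 1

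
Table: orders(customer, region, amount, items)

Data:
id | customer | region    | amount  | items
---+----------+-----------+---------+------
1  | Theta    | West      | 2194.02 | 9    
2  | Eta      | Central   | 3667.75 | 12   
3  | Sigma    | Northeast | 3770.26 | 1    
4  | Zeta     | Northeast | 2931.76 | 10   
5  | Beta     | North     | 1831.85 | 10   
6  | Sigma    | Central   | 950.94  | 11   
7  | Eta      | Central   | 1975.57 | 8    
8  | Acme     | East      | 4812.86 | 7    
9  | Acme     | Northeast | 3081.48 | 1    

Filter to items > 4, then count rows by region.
SELECT region, COUNT(*)
FROM orders
WHERE items > 4
GROUP BY region

Note: WHERE filters rows before grouping.

Result:
  Central: 3
  East: 1
  North: 1
  Northeast: 1
  West: 1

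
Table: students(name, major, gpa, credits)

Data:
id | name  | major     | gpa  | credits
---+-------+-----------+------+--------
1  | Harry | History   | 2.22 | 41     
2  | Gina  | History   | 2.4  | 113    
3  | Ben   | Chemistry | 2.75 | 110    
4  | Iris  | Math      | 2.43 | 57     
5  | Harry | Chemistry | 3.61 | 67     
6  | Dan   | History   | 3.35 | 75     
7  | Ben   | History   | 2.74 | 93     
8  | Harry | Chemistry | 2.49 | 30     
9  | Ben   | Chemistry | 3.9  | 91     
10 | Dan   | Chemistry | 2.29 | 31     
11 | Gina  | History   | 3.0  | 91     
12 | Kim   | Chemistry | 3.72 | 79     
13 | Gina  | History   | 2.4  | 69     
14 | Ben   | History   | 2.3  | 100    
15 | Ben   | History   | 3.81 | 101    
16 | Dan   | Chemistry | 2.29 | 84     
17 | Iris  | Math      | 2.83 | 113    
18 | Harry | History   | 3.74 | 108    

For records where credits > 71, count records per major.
SELECT major, COUNT(*)
FROM students
WHERE credits > 71
GROUP BY major

Note: WHERE filters rows before grouping.

Result:
  Chemistry: 4
  History: 7
  Math: 1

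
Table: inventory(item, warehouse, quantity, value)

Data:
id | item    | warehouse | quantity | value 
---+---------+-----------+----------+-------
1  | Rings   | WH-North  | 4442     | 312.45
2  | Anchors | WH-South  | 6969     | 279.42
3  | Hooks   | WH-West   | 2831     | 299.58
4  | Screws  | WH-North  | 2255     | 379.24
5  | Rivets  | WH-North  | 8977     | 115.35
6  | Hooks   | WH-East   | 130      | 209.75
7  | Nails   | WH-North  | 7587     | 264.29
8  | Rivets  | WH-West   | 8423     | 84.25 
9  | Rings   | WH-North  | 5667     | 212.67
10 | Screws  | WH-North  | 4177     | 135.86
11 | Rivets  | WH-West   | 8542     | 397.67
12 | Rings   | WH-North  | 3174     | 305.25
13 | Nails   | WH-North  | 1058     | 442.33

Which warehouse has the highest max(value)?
SELECT warehouse, MAX(value) as val
FROM inventory
GROUP BY warehouse
ORDER BY val DESC
LIMIT 1

Result: WH-North with max(value) = 442.33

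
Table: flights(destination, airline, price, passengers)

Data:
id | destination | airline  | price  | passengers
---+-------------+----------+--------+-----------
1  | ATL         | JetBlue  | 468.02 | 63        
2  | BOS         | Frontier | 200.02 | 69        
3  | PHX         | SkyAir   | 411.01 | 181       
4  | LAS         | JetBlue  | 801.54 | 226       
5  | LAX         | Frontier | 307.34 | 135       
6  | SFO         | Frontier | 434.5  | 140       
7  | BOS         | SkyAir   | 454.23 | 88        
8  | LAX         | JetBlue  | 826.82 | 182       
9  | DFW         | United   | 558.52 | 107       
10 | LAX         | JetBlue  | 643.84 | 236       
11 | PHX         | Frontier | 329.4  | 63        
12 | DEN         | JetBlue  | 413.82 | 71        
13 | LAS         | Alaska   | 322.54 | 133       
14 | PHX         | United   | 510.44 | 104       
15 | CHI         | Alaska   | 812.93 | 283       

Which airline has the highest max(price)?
SELECT airline, MAX(price) as val
FROM flights
GROUP BY airline
ORDER BY val DESC
LIMIT 1

Result: JetBlue with max(price) = 826.82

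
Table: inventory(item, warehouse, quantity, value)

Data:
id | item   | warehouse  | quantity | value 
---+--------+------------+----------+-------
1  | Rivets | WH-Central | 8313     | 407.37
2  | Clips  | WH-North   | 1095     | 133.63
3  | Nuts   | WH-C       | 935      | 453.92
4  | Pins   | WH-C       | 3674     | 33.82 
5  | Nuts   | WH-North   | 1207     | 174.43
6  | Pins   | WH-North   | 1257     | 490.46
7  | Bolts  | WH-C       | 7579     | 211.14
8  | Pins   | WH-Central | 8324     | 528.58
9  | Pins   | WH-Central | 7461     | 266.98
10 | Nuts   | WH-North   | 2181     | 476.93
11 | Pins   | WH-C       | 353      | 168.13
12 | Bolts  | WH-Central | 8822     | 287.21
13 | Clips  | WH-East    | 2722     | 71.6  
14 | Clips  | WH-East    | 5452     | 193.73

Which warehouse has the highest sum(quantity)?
SELECT warehouse, SUM(quantity) as val
FROM inventory
GROUP BY warehouse
ORDER BY val DESC
LIMIT 1

Result: WH-Central with sum(quantity) = 32920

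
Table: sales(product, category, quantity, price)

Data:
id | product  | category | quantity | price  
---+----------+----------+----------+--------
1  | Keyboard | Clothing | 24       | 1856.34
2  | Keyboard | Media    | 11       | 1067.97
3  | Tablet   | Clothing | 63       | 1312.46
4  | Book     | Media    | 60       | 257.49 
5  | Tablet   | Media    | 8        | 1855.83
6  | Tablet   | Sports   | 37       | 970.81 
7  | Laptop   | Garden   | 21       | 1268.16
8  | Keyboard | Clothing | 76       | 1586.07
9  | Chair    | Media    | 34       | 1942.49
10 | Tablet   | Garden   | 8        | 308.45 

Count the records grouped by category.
SELECT category, COUNT(*) as count
FROM sales
GROUP BY category

Result:
  Clothing: 3
  Garden: 2
  Media: 4
  Sports: 1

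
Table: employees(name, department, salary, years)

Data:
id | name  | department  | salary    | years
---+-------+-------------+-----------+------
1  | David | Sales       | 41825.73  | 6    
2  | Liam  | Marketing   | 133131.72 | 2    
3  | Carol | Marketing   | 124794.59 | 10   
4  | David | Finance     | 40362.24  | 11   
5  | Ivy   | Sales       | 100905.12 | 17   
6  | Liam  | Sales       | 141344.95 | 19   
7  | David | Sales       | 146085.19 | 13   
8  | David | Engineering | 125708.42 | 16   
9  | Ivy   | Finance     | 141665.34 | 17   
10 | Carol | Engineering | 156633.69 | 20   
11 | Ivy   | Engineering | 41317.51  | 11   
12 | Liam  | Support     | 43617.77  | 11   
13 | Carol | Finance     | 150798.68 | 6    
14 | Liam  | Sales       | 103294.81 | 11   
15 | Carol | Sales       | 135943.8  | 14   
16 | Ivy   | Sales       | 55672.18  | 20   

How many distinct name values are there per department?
SELECT department, COUNT(DISTINCT name)
FROM employees
GROUP BY department

Result:
  Engineering: 3 distinct
  Finance: 3 distinct
  Marketing: 2 distinct
  Sales: 4 distinct
  Support: 1 distinct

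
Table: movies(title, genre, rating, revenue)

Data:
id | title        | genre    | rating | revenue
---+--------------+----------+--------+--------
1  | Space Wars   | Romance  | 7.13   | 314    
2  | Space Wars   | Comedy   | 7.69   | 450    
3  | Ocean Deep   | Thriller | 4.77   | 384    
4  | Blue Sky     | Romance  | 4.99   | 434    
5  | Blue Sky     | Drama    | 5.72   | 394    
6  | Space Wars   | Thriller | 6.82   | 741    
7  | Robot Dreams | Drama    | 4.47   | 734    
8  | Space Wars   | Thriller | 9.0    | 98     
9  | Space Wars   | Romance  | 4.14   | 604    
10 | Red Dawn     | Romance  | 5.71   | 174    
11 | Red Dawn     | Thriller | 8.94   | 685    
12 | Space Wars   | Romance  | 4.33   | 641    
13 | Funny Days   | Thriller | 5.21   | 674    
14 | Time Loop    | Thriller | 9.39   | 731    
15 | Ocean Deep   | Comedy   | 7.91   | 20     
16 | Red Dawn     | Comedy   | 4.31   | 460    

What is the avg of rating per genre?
SELECT genre, AVG(rating) as result
FROM movies
GROUP BY genre

Result:
  Comedy: 6.64
  Drama: 5.10
  Romance: 5.26
  Thriller: 7.36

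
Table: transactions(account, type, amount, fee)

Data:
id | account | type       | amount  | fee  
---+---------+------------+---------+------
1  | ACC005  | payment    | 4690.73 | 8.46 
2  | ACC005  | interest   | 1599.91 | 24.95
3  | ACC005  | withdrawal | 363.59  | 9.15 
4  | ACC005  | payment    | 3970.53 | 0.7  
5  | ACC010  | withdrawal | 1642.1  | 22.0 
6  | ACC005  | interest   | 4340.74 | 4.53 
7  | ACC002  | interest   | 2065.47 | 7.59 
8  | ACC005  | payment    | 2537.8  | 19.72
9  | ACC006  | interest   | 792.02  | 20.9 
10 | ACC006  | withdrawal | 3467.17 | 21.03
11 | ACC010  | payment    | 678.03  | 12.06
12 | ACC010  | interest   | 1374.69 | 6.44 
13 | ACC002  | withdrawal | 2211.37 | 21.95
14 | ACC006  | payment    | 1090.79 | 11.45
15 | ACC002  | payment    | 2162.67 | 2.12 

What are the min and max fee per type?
SELECT type, MIN(fee), MAX(fee)
FROM transactions
GROUP BY type

Result:
  interest: min=4.53, max=24.95
  payment: min=0.70, max=19.72
  withdrawal: min=9.15, max=22.00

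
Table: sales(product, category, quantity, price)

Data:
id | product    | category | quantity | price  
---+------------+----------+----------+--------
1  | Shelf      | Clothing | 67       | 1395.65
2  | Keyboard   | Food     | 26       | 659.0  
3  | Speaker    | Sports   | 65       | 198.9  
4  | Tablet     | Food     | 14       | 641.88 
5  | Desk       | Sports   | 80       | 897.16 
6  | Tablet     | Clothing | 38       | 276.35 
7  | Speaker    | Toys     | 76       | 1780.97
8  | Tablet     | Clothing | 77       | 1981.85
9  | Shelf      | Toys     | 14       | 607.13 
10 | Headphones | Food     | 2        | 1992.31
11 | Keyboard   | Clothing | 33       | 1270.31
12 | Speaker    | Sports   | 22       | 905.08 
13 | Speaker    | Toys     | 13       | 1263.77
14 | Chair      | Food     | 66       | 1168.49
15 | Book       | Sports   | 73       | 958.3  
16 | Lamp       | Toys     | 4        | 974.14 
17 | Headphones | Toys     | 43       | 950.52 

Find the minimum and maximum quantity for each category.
SELECT category, MIN(quantity), MAX(quantity)
FROM sales
GROUP BY category

Result:
  Clothing: min=33, max=77
  Food: min=2, max=66
  Sports: min=22, max=80
  Toys: min=4, max=76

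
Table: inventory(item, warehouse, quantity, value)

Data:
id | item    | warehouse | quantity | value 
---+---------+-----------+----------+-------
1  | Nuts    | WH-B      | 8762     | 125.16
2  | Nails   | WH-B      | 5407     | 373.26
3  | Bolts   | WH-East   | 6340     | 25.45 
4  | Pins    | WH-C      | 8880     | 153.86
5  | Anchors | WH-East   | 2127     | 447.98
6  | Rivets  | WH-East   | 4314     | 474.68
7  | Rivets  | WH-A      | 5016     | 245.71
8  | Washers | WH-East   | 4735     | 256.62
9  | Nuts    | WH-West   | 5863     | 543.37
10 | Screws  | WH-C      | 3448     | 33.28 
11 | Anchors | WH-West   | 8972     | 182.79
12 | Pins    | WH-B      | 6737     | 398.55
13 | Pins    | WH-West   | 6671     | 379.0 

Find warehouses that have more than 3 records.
SELECT warehouse, COUNT(*) as cnt
FROM inventory
GROUP BY warehouse
HAVING COUNT(*) > 3

Result:
  WH-East: 4

Note: HAVING filters groups after aggregation, WHERE filters rows before.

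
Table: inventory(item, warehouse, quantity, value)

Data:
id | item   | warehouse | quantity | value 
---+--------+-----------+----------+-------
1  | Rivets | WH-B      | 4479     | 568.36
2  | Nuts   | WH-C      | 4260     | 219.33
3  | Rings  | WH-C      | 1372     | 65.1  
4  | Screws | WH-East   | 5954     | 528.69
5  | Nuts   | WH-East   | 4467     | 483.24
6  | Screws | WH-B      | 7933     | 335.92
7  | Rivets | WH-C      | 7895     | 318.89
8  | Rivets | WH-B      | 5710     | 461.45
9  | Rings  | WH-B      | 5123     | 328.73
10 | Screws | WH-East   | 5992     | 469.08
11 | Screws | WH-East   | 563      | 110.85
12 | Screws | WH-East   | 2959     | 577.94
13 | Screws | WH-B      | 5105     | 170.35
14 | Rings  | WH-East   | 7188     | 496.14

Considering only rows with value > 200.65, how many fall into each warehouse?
SELECT warehouse, COUNT(*)
FROM inventory
WHERE value > 200.65
GROUP BY warehouse

Note: WHERE filters rows before grouping.

Result:
  WH-B: 4
  WH-C: 2
  WH-East: 5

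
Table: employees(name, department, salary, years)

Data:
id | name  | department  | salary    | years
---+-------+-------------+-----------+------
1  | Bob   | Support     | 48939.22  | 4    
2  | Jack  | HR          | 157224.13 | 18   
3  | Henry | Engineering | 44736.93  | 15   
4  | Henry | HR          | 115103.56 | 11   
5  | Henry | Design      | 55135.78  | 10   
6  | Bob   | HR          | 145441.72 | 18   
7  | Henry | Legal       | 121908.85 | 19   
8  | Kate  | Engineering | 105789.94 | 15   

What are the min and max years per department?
SELECT department, MIN(years), MAX(years)
FROM employees
GROUP BY department

Result:
  Design: min=10, max=10
  Engineering: min=15, max=15
  HR: min=11, max=18
  Legal: min=19, max=19
  Support: min=4, max=4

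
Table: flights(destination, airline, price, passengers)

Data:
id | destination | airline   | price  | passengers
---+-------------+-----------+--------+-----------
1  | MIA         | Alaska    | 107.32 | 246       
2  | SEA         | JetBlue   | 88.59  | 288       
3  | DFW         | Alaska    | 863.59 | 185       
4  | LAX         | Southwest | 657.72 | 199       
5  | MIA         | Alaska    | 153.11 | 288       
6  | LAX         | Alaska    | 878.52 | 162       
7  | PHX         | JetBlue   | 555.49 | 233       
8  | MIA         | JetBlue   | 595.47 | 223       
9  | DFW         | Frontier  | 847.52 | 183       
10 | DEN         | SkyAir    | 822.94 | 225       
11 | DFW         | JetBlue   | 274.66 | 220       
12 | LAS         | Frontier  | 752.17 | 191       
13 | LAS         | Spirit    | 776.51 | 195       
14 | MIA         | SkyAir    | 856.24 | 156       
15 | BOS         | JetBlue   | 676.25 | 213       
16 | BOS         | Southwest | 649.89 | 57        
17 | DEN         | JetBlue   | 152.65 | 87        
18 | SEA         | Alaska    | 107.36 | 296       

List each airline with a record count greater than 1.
SELECT airline, COUNT(*) as cnt
FROM flights
GROUP BY airline
HAVING COUNT(*) > 1

Result:
  Alaska: 5
  Frontier: 2
  JetBlue: 6
  SkyAir: 2
  Southwest: 2

Note: HAVING filters groups after aggregation, WHERE filters rows before.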